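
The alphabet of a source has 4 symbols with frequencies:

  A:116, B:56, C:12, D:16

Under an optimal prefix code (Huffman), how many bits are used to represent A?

Repeatedly merge the two smallest:
merge C(12) and D(16): 28
merge 28 and B(56): 84
merge 84 and A(116): 200
A is merged only at the final step, so code length = 1.

1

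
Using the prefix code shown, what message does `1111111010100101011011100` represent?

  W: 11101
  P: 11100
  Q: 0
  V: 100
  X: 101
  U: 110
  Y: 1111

Read left to right; each codeword is recognised as soon as it completes (prefix code):
  1111→Y | 11101→W | 0→Q | 100→V | 101→X | 0→Q | 110→U | 11100→P
Decoded message: YWQVXQUP

YWQVXQUP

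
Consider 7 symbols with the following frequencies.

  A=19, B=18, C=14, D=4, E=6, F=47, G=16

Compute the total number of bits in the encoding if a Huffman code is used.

312

Greedily combine the two least-frequent nodes:
D(4) + E(6) → 10
10 + C(14) → 24
G(16) + B(18) → 34
A(19) + 24 → 43
34 + 43 → 77
F(47) + 77 → 124
Each symbol's bit-cost is frequency × depth; summing gives 312 bits (equivalently 10 + 24 + 34 + 43 + 77 + 124).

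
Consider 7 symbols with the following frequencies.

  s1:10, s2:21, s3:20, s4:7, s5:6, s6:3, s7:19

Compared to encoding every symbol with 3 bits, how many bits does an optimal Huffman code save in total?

35

Fixed-length: 3 bits × 86 symbols = 258 bits.
Huffman merges:
s6(3) + s5(6) → 9
s4(7) + 9 → 16
s1(10) + 16 → 26
s7(19) + s3(20) → 39
s2(21) + 26 → 47
39 + 47 → 86
Huffman total = 9 + 16 + 26 + 39 + 47 + 86 = 223 bits.
Saving = 258 − 223 = 35 bits.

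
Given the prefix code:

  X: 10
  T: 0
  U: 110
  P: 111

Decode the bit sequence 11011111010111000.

UPUXPTTT

Read left to right; each codeword is recognised as soon as it completes (prefix code):
  110→U | 111→P | 110→U | 10→X | 111→P | 0→T | 0→T | 0→T
Decoded message: UPUXPTTT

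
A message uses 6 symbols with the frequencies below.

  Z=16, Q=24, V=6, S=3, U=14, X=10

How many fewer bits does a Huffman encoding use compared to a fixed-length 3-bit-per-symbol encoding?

Fixed-length: 3 bits × 73 symbols = 219 bits.
Huffman merges:
S(3) + V(6) → 9
9 + X(10) → 19
U(14) + Z(16) → 30
19 + Q(24) → 43
30 + 43 → 73
Huffman total = 9 + 19 + 30 + 43 + 73 = 174 bits.
Saving = 219 − 174 = 45 bits.

45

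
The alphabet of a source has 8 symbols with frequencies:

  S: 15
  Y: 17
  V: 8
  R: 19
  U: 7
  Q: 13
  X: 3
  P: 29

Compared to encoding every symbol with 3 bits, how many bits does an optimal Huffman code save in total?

Fixed-length: 3 bits × 111 symbols = 333 bits.
Huffman merges:
merge X(3) and U(7): 10
merge V(8) and 10: 18
merge Q(13) and S(15): 28
merge Y(17) and 18: 35
merge R(19) and 28: 47
merge P(29) and 35: 64
merge 47 and 64: 111
Huffman total = 10 + 18 + 28 + 35 + 47 + 64 + 111 = 313 bits.
Saving = 333 − 313 = 20 bits.

20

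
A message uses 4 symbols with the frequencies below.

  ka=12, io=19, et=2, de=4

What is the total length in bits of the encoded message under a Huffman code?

61

Merge the two smallest weights repeatedly:
combine et(2), de(4) → 6
combine 6, ka(12) → 18
combine 18, io(19) → 37
Total encoded bits = sum of merged weights = 6 + 18 + 37 = 61.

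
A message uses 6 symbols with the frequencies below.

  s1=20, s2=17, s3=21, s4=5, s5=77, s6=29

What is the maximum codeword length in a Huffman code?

4

Merge the two lowest-weight nodes at each step:
merge s4(5) and s2(17): 22
merge s1(20) and s3(21): 41
merge 22 and s6(29): 51
merge 41 and 51: 92
merge s5(77) and 92: 169
Maximum depth reached is 4.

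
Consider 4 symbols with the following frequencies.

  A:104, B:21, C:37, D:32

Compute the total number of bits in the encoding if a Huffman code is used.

Build the Huffman tree bottom-up:
B(21) + D(32) → 53
C(37) + 53 → 90
90 + A(104) → 194
The encoded length is the sum of every internal node's weight: 53 + 90 + 194 = 337 bits.

337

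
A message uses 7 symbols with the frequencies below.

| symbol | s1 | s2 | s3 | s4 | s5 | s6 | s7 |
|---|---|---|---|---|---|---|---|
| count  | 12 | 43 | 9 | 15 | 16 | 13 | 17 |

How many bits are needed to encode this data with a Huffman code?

Greedily combine the two least-frequent nodes:
s3(9) + s1(12) → 21
s6(13) + s4(15) → 28
s5(16) + s7(17) → 33
21 + 28 → 49
33 + s2(43) → 76
49 + 76 → 125
Total encoded bits = sum of merged weights = 21 + 28 + 33 + 49 + 76 + 125 = 332.

332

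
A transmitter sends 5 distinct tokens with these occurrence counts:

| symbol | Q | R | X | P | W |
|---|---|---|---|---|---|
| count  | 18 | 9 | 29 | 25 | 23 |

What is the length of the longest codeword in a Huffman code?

3

Merge the two lowest-weight nodes at each step:
R(9) + Q(18) → 27
W(23) + P(25) → 48
27 + X(29) → 56
48 + 56 → 104
Maximum depth reached is 3.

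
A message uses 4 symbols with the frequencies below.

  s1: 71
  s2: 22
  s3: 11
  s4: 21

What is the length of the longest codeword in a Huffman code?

3

Merge the two lowest-weight nodes at each step:
merge s3(11) and s4(21): 32
merge s2(22) and 32: 54
merge 54 and s1(71): 125
The rarest symbols sit at the bottom; the longest codeword is 3 bits.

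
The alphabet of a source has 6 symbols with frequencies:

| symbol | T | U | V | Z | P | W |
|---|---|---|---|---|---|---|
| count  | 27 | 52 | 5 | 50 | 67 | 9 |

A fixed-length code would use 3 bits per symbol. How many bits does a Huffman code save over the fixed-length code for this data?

Fixed-length: 3 bits × 210 symbols = 630 bits.
Huffman merges:
combine V(5), W(9) → 14
combine 14, T(27) → 41
combine 41, Z(50) → 91
combine U(52), P(67) → 119
combine 91, 119 → 210
Huffman total = 14 + 41 + 91 + 119 + 210 = 475 bits.
Saving = 630 − 475 = 155 bits.

155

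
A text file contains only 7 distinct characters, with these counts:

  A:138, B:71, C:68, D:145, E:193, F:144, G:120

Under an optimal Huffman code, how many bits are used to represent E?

Huffman merges, smallest pair first:
combine C(68), B(71) → 139
combine G(120), A(138) → 258
combine 139, F(144) → 283
combine D(145), E(193) → 338
combine 258, 283 → 541
combine 338, 541 → 879
The subtree containing E is merged 2 times, so code length = 2.

2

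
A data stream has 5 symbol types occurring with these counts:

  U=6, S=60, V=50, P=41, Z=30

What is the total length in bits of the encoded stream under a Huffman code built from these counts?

Build the Huffman tree bottom-up:
merge U(6) and Z(30): 36
merge 36 and P(41): 77
merge V(50) and S(60): 110
merge 77 and 110: 187
Each symbol's bit-cost is frequency × depth; summing gives 410 bits (equivalently 36 + 77 + 110 + 187).

410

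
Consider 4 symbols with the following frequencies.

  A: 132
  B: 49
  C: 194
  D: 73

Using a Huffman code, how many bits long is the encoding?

Merge the two smallest weights repeatedly:
merge B(49) and D(73): 122
merge 122 and A(132): 254
merge C(194) and 254: 448
Total encoded bits = sum of merged weights = 122 + 254 + 448 = 824.

824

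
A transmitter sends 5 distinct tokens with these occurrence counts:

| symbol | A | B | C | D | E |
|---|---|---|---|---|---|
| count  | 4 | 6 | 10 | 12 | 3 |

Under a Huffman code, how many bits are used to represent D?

2

Build the tree from the bottom:
merge E(3) and A(4): 7
merge B(6) and 7: 13
merge C(10) and D(12): 22
merge 13 and 22: 35
The subtree containing D is merged 2 times, so code length = 2.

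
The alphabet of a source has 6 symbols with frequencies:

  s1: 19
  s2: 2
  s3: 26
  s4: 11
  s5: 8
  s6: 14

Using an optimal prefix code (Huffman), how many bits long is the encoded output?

191

Merge the two smallest weights repeatedly:
s2(2) + s5(8) → 10
10 + s4(11) → 21
s6(14) + s1(19) → 33
21 + s3(26) → 47
33 + 47 → 80
Total encoded bits = sum of merged weights = 10 + 21 + 33 + 47 + 80 = 191.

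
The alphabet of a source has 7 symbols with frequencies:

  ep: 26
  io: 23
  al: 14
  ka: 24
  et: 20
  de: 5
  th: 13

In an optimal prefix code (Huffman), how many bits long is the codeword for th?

Repeatedly merge the two smallest:
merge de(5) and th(13): 18
merge al(14) and 18: 32
merge et(20) and io(23): 43
merge ka(24) and ep(26): 50
merge 32 and 43: 75
merge 50 and 75: 125
th's leaf is at depth 4, giving a 4-bit codeword.

4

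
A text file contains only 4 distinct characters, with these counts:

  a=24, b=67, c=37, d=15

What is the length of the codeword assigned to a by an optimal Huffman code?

Build the tree from the bottom:
d(15) + a(24) → 39
c(37) + 39 → 76
b(67) + 76 → 143
The subtree containing a is merged 3 times, so code length = 3.

3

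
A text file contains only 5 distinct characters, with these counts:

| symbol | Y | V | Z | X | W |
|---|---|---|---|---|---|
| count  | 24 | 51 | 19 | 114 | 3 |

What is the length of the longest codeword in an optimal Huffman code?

Merge the two lowest-weight nodes at each step:
combine W(3), Z(19) → 22
combine 22, Y(24) → 46
combine 46, V(51) → 97
combine 97, X(114) → 211
The rarest symbols sit at the bottom; the longest codeword is 4 bits.

4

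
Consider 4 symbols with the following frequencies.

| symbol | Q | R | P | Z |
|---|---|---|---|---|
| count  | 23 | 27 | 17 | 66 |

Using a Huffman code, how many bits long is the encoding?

240

Greedily combine the two least-frequent nodes:
P(17) + Q(23) → 40
R(27) + 40 → 67
Z(66) + 67 → 133
Each symbol's bit-cost is frequency × depth; summing gives 240 bits (equivalently 40 + 67 + 133).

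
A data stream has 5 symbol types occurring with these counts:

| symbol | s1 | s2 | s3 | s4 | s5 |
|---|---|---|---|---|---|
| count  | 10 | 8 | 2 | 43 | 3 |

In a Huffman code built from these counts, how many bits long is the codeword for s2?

Repeatedly merge the two smallest:
s3(2) + s5(3) → 5
5 + s2(8) → 13
s1(10) + 13 → 23
23 + s4(43) → 66
s2's leaf is at depth 3, giving a 3-bit codeword.

3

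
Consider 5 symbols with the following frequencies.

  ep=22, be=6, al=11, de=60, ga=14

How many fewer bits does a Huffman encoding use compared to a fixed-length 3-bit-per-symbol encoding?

125

Fixed-length: 3 bits × 113 symbols = 339 bits.
Huffman merges:
combine be(6), al(11) → 17
combine ga(14), 17 → 31
combine ep(22), 31 → 53
combine 53, de(60) → 113
Huffman total = 17 + 31 + 53 + 113 = 214 bits.
Saving = 339 − 214 = 125 bits.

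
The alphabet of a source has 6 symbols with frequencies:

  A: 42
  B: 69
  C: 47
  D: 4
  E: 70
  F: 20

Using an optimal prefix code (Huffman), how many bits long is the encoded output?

Merge the two smallest weights repeatedly:
merge D(4) and F(20): 24
merge 24 and A(42): 66
merge C(47) and 66: 113
merge B(69) and E(70): 139
merge 113 and 139: 252
The encoded length is the sum of every internal node's weight: 24 + 66 + 113 + 139 + 252 = 594 bits.

594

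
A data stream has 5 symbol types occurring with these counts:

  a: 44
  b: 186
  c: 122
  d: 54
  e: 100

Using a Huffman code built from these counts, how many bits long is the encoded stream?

1110

Greedily combine the two least-frequent nodes:
a(44) + d(54) → 98
98 + e(100) → 198
c(122) + b(186) → 308
198 + 308 → 506
The encoded length is the sum of every internal node's weight: 98 + 198 + 308 + 506 = 1110 bits.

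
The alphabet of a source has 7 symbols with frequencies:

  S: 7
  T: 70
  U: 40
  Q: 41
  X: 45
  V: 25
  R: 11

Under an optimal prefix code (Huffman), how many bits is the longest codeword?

Merge the two lowest-weight nodes at each step:
S(7) + R(11) → 18
18 + V(25) → 43
U(40) + Q(41) → 81
43 + X(45) → 88
T(70) + 81 → 151
88 + 151 → 239
Maximum depth reached is 4.

4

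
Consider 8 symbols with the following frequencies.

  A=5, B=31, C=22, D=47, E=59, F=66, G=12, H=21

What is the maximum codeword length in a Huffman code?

Merge the two lowest-weight nodes at each step:
combine A(5), G(12) → 17
combine 17, H(21) → 38
combine C(22), B(31) → 53
combine 38, D(47) → 85
combine 53, E(59) → 112
combine F(66), 85 → 151
combine 112, 151 → 263
Maximum depth reached is 5.

5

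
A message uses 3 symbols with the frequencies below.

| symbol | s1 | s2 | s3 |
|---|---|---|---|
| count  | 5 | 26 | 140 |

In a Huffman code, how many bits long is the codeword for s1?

Build the tree from the bottom:
merge s1(5) and s2(26): 31
merge 31 and s3(140): 171
The subtree containing s1 is merged 2 times, so code length = 2.

2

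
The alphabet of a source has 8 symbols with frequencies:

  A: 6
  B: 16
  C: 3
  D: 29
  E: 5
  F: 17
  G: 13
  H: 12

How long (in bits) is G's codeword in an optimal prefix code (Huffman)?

3

Repeatedly merge the two smallest:
combine C(3), E(5) → 8
combine A(6), 8 → 14
combine H(12), G(13) → 25
combine 14, B(16) → 30
combine F(17), 25 → 42
combine D(29), 30 → 59
combine 42, 59 → 101
G sits 3 levels below the root, so its codeword is 3 bits.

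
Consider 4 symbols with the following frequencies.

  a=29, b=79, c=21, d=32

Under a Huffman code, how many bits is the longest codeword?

3

Merge the two lowest-weight nodes at each step:
merge c(21) and a(29): 50
merge d(32) and 50: 82
merge b(79) and 82: 161
Maximum depth reached is 3.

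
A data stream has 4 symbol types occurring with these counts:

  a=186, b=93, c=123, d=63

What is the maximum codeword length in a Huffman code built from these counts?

3

Merge the two lowest-weight nodes at each step:
d(63) + b(93) → 156
c(123) + 156 → 279
a(186) + 279 → 465
The rarest symbols sit at the bottom; the longest codeword is 3 bits.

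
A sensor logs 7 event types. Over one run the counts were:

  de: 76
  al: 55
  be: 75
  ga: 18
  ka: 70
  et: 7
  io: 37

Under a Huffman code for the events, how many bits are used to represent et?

Build the tree from the bottom:
et(7) + ga(18) → 25
25 + io(37) → 62
al(55) + 62 → 117
ka(70) + be(75) → 145
de(76) + 117 → 193
145 + 193 → 338
The subtree containing et is merged 5 times, so code length = 5.

5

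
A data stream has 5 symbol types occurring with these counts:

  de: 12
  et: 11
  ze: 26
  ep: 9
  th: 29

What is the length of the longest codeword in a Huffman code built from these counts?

Merge the two lowest-weight nodes at each step:
combine ep(9), et(11) → 20
combine de(12), 20 → 32
combine ze(26), th(29) → 55
combine 32, 55 → 87
Maximum depth reached is 3.

3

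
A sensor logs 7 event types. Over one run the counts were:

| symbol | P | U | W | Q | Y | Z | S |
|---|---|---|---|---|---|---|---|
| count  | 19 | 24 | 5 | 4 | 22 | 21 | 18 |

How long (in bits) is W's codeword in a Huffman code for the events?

Huffman merges, smallest pair first:
Q(4) + W(5) → 9
9 + S(18) → 27
P(19) + Z(21) → 40
Y(22) + U(24) → 46
27 + 40 → 67
46 + 67 → 113
The subtree containing W is merged 4 times, so code length = 4.

4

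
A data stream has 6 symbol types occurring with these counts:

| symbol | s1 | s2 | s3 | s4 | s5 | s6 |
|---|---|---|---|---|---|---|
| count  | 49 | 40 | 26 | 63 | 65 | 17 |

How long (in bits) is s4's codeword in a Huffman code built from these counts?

Repeatedly merge the two smallest:
combine s6(17), s3(26) → 43
combine s2(40), 43 → 83
combine s1(49), s4(63) → 112
combine s5(65), 83 → 148
combine 112, 148 → 260
The subtree containing s4 is merged 2 times, so code length = 2.

2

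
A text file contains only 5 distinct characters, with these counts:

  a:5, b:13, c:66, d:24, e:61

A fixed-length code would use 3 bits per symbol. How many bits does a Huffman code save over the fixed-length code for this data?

175

Fixed-length: 3 bits × 169 symbols = 507 bits.
Huffman merges:
merge a(5) and b(13): 18
merge 18 and d(24): 42
merge 42 and e(61): 103
merge c(66) and 103: 169
Huffman total = 18 + 42 + 103 + 169 = 332 bits.
Saving = 507 − 332 = 175 bits.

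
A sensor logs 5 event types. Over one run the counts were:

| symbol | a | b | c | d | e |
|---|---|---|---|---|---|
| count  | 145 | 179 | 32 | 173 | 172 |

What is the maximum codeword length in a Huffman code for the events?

3

Merge the two lowest-weight nodes at each step:
merge c(32) and a(145): 177
merge e(172) and d(173): 345
merge 177 and b(179): 356
merge 345 and 356: 701
Maximum depth reached is 3.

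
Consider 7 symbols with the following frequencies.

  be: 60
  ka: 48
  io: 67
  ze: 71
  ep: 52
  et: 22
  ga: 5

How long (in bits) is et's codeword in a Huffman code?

4

Repeatedly merge the two smallest:
combine ga(5), et(22) → 27
combine 27, ka(48) → 75
combine ep(52), be(60) → 112
combine io(67), ze(71) → 138
combine 75, 112 → 187
combine 138, 187 → 325
et's leaf is at depth 4, giving a 4-bit codeword.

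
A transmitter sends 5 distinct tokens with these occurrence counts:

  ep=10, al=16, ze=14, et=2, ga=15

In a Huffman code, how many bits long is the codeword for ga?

Huffman merges, smallest pair first:
merge et(2) and ep(10): 12
merge 12 and ze(14): 26
merge ga(15) and al(16): 31
merge 26 and 31: 57
ga sits 2 levels below the root, so its codeword is 2 bits.

2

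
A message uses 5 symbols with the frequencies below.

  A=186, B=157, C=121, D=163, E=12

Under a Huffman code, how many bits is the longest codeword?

3

Merge the two lowest-weight nodes at each step:
combine E(12), C(121) → 133
combine 133, B(157) → 290
combine D(163), A(186) → 349
combine 290, 349 → 639
The first pair merged (E, C) ends up deepest, at depth 3.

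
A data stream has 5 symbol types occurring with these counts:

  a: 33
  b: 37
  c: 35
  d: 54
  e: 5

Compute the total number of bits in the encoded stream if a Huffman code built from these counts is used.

Merge the two smallest weights repeatedly:
e(5) + a(33) → 38
c(35) + b(37) → 72
38 + d(54) → 92
72 + 92 → 164
The encoded length is the sum of every internal node's weight: 38 + 72 + 92 + 164 = 366 bits.

366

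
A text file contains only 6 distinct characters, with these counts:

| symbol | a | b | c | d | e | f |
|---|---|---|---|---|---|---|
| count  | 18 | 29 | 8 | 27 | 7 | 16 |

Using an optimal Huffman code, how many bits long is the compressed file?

Build the Huffman tree bottom-up:
merge e(7) and c(8): 15
merge 15 and f(16): 31
merge a(18) and d(27): 45
merge b(29) and 31: 60
merge 45 and 60: 105
Total encoded bits = sum of merged weights = 15 + 31 + 45 + 60 + 105 = 256.

256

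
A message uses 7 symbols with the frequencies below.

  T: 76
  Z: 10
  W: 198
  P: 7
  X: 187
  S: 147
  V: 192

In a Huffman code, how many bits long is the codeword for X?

2

Huffman merges, smallest pair first:
merge P(7) and Z(10): 17
merge 17 and T(76): 93
merge 93 and S(147): 240
merge X(187) and V(192): 379
merge W(198) and 240: 438
merge 379 and 438: 817
X sits 2 levels below the root, so its codeword is 2 bits.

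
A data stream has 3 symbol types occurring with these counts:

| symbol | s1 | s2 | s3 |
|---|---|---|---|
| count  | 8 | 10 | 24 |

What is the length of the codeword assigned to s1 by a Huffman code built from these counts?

2

Build the tree from the bottom:
combine s1(8), s2(10) → 18
combine 18, s3(24) → 42
s1's leaf is at depth 2, giving a 2-bit codeword.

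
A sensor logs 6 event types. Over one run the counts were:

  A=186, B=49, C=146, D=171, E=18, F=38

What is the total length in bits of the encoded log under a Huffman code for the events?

1377

Merge the two smallest weights repeatedly:
merge E(18) and F(38): 56
merge B(49) and 56: 105
merge 105 and C(146): 251
merge D(171) and A(186): 357
merge 251 and 357: 608
Each symbol's bit-cost is frequency × depth; summing gives 1377 bits (equivalently 56 + 105 + 251 + 357 + 608).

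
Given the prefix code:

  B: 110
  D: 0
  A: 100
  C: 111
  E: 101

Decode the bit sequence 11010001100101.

Read left to right; each codeword is recognised as soon as it completes (prefix code):
  110→B | 100→A | 0→D | 110→B | 0→D | 101→E
Decoded message: BADBDE

BADBDE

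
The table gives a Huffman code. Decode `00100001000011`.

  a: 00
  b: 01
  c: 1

Read left to right; each codeword is recognised as soon as it completes (prefix code):
  00→a | 1→c | 00→a | 00→a | 1→c | 00→a | 00→a | 1→c | 1→c
Decoded message: acaacaacc

acaacaacc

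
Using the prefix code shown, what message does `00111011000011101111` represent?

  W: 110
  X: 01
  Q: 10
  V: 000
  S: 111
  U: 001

UWWVSXS

Read left to right; each codeword is recognised as soon as it completes (prefix code):
  001→U | 110→W | 110→W | 000→V | 111→S | 01→X | 111→S
Decoded message: UWWVSXS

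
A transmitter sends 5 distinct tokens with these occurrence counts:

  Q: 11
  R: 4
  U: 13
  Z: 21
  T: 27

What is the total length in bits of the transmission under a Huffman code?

167

Merge the two smallest weights repeatedly:
R(4) + Q(11) → 15
U(13) + 15 → 28
Z(21) + T(27) → 48
28 + 48 → 76
Total encoded bits = sum of merged weights = 15 + 28 + 48 + 76 = 167.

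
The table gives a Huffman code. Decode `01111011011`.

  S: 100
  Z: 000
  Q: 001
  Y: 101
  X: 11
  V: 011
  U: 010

VXVV

Read left to right; each codeword is recognised as soon as it completes (prefix code):
  011→V | 11→X | 011→V | 011→V
Decoded message: VXVV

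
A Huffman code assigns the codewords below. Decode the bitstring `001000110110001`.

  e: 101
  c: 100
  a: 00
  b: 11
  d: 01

acdecd

Read left to right; each codeword is recognised as soon as it completes (prefix code):
  00→a | 100→c | 01→d | 101→e | 100→c | 01→d
Decoded message: acdecd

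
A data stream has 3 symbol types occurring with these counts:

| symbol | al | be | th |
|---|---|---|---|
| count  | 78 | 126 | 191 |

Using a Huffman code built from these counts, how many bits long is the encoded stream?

599

Greedily combine the two least-frequent nodes:
al(78) + be(126) → 204
th(191) + 204 → 395
Each symbol's bit-cost is frequency × depth; summing gives 599 bits (equivalently 204 + 395).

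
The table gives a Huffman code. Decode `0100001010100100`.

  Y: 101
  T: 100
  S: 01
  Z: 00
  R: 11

SZZYSZT

Read left to right; each codeword is recognised as soon as it completes (prefix code):
  01→S | 00→Z | 00→Z | 101→Y | 01→S | 00→Z | 100→T
Decoded message: SZZYSZT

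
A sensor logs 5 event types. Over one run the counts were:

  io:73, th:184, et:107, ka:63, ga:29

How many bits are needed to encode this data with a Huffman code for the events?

985

Merge the two smallest weights repeatedly:
ga(29) + ka(63) → 92
io(73) + 92 → 165
et(107) + 165 → 272
th(184) + 272 → 456
The encoded length is the sum of every internal node's weight: 92 + 165 + 272 + 456 = 985 bits.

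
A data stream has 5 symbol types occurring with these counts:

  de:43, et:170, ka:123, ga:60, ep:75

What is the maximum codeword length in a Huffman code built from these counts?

3

Merge the two lowest-weight nodes at each step:
combine de(43), ga(60) → 103
combine ep(75), 103 → 178
combine ka(123), et(170) → 293
combine 178, 293 → 471
The rarest symbols sit at the bottom; the longest codeword is 3 bits.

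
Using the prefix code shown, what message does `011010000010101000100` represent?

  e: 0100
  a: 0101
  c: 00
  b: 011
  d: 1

becaee

Read left to right; each codeword is recognised as soon as it completes (prefix code):
  011→b | 0100→e | 00→c | 0101→a | 0100→e | 0100→e
Decoded message: becaee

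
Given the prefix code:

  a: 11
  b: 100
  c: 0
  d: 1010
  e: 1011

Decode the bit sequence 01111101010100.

caaddc

Read left to right; each codeword is recognised as soon as it completes (prefix code):
  0→c | 11→a | 11→a | 1010→d | 1010→d | 0→c
Decoded message: caaddc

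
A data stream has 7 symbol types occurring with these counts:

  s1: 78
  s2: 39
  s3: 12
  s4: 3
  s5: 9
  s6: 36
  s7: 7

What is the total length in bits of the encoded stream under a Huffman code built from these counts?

417

Merge the two smallest weights repeatedly:
combine s4(3), s7(7) → 10
combine s5(9), 10 → 19
combine s3(12), 19 → 31
combine 31, s6(36) → 67
combine s2(39), 67 → 106
combine s1(78), 106 → 184
The encoded length is the sum of every internal node's weight: 10 + 19 + 31 + 67 + 106 + 184 = 417 bits.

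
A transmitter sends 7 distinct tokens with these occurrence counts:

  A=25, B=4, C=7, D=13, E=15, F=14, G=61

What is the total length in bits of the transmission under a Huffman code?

Build the Huffman tree bottom-up:
merge B(4) and C(7): 11
merge 11 and D(13): 24
merge F(14) and E(15): 29
merge 24 and A(25): 49
merge 29 and 49: 78
merge G(61) and 78: 139
Total encoded bits = sum of merged weights = 11 + 24 + 29 + 49 + 78 + 139 = 330.

330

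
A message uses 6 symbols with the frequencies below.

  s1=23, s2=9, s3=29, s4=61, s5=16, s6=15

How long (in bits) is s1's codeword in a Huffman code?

3

Repeatedly merge the two smallest:
s2(9) + s6(15) → 24
s5(16) + s1(23) → 39
24 + s3(29) → 53
39 + 53 → 92
s4(61) + 92 → 153
s1's leaf is at depth 3, giving a 3-bit codeword.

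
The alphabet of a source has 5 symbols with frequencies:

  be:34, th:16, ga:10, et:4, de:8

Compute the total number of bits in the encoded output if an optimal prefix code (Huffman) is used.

Merge the two smallest weights repeatedly:
merge et(4) and de(8): 12
merge ga(10) and 12: 22
merge th(16) and 22: 38
merge be(34) and 38: 72
Total encoded bits = sum of merged weights = 12 + 22 + 38 + 72 = 144.

144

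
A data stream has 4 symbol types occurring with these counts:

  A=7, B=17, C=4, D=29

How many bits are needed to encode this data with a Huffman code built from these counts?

Greedily combine the two least-frequent nodes:
C(4) + A(7) → 11
11 + B(17) → 28
28 + D(29) → 57
Total encoded bits = sum of merged weights = 11 + 28 + 57 = 96.

96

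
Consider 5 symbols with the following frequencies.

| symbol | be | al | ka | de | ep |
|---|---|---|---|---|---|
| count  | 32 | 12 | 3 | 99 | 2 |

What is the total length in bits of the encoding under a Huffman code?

219

Build the Huffman tree bottom-up:
ep(2) + ka(3) → 5
5 + al(12) → 17
17 + be(32) → 49
49 + de(99) → 148
Total encoded bits = sum of merged weights = 5 + 17 + 49 + 148 = 219.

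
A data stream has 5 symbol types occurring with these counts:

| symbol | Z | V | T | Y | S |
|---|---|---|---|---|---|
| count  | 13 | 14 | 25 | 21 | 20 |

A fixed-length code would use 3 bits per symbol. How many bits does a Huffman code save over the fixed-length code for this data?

Fixed-length: 3 bits × 93 symbols = 279 bits.
Huffman merges:
Z(13) + V(14) → 27
S(20) + Y(21) → 41
T(25) + 27 → 52
41 + 52 → 93
Huffman total = 27 + 41 + 52 + 93 = 213 bits.
Saving = 279 − 213 = 66 bits.

66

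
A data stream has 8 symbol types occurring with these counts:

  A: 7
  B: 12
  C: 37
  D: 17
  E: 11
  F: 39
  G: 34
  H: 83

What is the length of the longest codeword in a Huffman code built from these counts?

4

Merge the two lowest-weight nodes at each step:
combine A(7), E(11) → 18
combine B(12), D(17) → 29
combine 18, 29 → 47
combine G(34), C(37) → 71
combine F(39), 47 → 86
combine 71, H(83) → 154
combine 86, 154 → 240
Maximum depth reached is 4.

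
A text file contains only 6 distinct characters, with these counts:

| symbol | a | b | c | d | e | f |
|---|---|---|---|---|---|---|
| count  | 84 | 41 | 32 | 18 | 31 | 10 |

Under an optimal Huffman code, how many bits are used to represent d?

Build the tree from the bottom:
merge f(10) and d(18): 28
merge 28 and e(31): 59
merge c(32) and b(41): 73
merge 59 and 73: 132
merge a(84) and 132: 216
d's leaf is at depth 4, giving a 4-bit codeword.

4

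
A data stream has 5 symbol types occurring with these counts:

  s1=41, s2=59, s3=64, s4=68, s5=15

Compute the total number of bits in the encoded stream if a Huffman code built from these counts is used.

Merge the two smallest weights repeatedly:
combine s5(15), s1(41) → 56
combine 56, s2(59) → 115
combine s3(64), s4(68) → 132
combine 115, 132 → 247
The encoded length is the sum of every internal node's weight: 56 + 115 + 132 + 247 = 550 bits.

550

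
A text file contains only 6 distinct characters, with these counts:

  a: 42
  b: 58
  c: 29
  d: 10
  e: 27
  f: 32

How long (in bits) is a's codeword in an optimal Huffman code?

Huffman merges, smallest pair first:
combine d(10), e(27) → 37
combine c(29), f(32) → 61
combine 37, a(42) → 79
combine b(58), 61 → 119
combine 79, 119 → 198
The subtree containing a is merged 2 times, so code length = 2.

2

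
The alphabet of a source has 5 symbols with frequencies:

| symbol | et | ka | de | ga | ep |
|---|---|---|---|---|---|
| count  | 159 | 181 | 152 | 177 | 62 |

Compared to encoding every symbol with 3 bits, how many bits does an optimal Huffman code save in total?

517

Fixed-length: 3 bits × 731 symbols = 2193 bits.
Huffman merges:
merge ep(62) and de(152): 214
merge et(159) and ga(177): 336
merge ka(181) and 214: 395
merge 336 and 395: 731
Huffman total = 214 + 336 + 395 + 731 = 1676 bits.
Saving = 2193 − 1676 = 517 bits.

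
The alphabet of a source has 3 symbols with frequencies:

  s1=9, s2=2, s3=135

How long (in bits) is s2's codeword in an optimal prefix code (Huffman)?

2

Huffman merges, smallest pair first:
merge s2(2) and s1(9): 11
merge 11 and s3(135): 146
s2's leaf is at depth 2, giving a 2-bit codeword.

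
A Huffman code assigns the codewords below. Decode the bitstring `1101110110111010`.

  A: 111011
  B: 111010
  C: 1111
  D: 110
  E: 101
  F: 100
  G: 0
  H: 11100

DAGB

Read left to right; each codeword is recognised as soon as it completes (prefix code):
  110→D | 111011→A | 0→G | 111010→B
Decoded message: DAGB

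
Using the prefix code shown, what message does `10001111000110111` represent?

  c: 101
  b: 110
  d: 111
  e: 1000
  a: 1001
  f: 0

edebd

Read left to right; each codeword is recognised as soon as it completes (prefix code):
  1000→e | 111→d | 1000→e | 110→b | 111→d
Decoded message: edebd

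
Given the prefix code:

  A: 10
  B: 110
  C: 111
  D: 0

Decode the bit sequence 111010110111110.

Read left to right; each codeword is recognised as soon as it completes (prefix code):
  111→C | 0→D | 10→A | 110→B | 111→C | 110→B
Decoded message: CDABCB

CDABCB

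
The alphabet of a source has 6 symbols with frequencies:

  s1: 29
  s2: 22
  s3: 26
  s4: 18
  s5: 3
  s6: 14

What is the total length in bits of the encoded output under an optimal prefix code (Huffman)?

Build the Huffman tree bottom-up:
combine s5(3), s6(14) → 17
combine 17, s4(18) → 35
combine s2(22), s3(26) → 48
combine s1(29), 35 → 64
combine 48, 64 → 112
Total encoded bits = sum of merged weights = 17 + 35 + 48 + 64 + 112 = 276.

276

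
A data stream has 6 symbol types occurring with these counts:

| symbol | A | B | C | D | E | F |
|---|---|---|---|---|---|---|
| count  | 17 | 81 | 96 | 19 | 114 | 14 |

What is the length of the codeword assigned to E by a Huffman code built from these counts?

Repeatedly merge the two smallest:
combine F(14), A(17) → 31
combine D(19), 31 → 50
combine 50, B(81) → 131
combine C(96), E(114) → 210
combine 131, 210 → 341
E sits 2 levels below the root, so its codeword is 2 bits.

2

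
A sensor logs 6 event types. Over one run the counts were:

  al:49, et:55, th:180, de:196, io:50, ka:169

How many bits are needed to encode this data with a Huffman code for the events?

Greedily combine the two least-frequent nodes:
merge al(49) and io(50): 99
merge et(55) and 99: 154
merge 154 and ka(169): 323
merge th(180) and de(196): 376
merge 323 and 376: 699
Each symbol's bit-cost is frequency × depth; summing gives 1651 bits (equivalently 99 + 154 + 323 + 376 + 699).

1651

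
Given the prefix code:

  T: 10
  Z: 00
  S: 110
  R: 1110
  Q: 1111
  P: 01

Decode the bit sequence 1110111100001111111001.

RQZZQRP

Read left to right; each codeword is recognised as soon as it completes (prefix code):
  1110→R | 1111→Q | 00→Z | 00→Z | 1111→Q | 1110→R | 01→P
Decoded message: RQZZQRP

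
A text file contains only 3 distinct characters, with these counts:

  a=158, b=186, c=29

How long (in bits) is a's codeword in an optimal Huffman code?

Huffman merges, smallest pair first:
combine c(29), a(158) → 187
combine b(186), 187 → 373
a's leaf is at depth 2, giving a 2-bit codeword.

2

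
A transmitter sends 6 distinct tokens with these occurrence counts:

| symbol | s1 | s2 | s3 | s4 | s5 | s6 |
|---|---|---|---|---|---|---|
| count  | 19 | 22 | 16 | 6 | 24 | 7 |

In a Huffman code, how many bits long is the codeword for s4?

4

Repeatedly merge the two smallest:
combine s4(6), s6(7) → 13
combine 13, s3(16) → 29
combine s1(19), s2(22) → 41
combine s5(24), 29 → 53
combine 41, 53 → 94
s4's leaf is at depth 4, giving a 4-bit codeword.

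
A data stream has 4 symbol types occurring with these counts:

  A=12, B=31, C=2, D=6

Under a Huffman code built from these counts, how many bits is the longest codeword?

Merge the two lowest-weight nodes at each step:
C(2) + D(6) → 8
8 + A(12) → 20
20 + B(31) → 51
Maximum depth reached is 3.

3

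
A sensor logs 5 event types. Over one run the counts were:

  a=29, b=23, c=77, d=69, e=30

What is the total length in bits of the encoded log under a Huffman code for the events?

508

Build the Huffman tree bottom-up:
b(23) + a(29) → 52
e(30) + 52 → 82
d(69) + c(77) → 146
82 + 146 → 228
Total encoded bits = sum of merged weights = 52 + 82 + 146 + 228 = 508.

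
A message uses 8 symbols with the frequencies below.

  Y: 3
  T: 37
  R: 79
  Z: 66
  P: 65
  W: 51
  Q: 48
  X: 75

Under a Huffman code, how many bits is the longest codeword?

4

Merge the two lowest-weight nodes at each step:
merge Y(3) and T(37): 40
merge 40 and Q(48): 88
merge W(51) and P(65): 116
merge Z(66) and X(75): 141
merge R(79) and 88: 167
merge 116 and 141: 257
merge 167 and 257: 424
The first pair merged (Y, T) ends up deepest, at depth 4.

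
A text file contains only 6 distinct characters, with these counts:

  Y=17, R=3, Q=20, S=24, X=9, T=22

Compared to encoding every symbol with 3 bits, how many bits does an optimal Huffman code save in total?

54

Fixed-length: 3 bits × 95 symbols = 285 bits.
Huffman merges:
combine R(3), X(9) → 12
combine 12, Y(17) → 29
combine Q(20), T(22) → 42
combine S(24), 29 → 53
combine 42, 53 → 95
Huffman total = 12 + 29 + 42 + 53 + 95 = 231 bits.
Saving = 285 − 231 = 54 bits.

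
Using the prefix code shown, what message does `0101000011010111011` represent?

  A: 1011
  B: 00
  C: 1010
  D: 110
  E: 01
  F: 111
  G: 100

EEBBDAA

Read left to right; each codeword is recognised as soon as it completes (prefix code):
  01→E | 01→E | 00→B | 00→B | 110→D | 1011→A | 1011→A
Decoded message: EEBBDAA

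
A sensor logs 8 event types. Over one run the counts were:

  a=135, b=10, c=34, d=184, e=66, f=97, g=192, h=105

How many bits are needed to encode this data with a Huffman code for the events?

2247

Build the Huffman tree bottom-up:
b(10) + c(34) → 44
44 + e(66) → 110
f(97) + h(105) → 202
110 + a(135) → 245
d(184) + g(192) → 376
202 + 245 → 447
376 + 447 → 823
Total encoded bits = sum of merged weights = 44 + 110 + 202 + 245 + 376 + 447 + 823 = 2247.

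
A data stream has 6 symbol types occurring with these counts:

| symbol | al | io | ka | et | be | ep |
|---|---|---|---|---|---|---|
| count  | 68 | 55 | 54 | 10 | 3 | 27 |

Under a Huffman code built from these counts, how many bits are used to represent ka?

2

Build the tree from the bottom:
merge be(3) and et(10): 13
merge 13 and ep(27): 40
merge 40 and ka(54): 94
merge io(55) and al(68): 123
merge 94 and 123: 217
The subtree containing ka is merged 2 times, so code length = 2.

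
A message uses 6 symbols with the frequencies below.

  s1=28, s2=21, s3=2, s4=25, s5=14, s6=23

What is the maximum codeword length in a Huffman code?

4

Merge the two lowest-weight nodes at each step:
merge s3(2) and s5(14): 16
merge 16 and s2(21): 37
merge s6(23) and s4(25): 48
merge s1(28) and 37: 65
merge 48 and 65: 113
The first pair merged (s3, s5) ends up deepest, at depth 4.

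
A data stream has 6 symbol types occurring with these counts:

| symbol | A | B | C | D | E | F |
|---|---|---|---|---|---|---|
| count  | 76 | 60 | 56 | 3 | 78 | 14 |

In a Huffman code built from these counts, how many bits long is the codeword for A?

2

Build the tree from the bottom:
merge D(3) and F(14): 17
merge 17 and C(56): 73
merge B(60) and 73: 133
merge A(76) and E(78): 154
merge 133 and 154: 287
A sits 2 levels below the root, so its codeword is 2 bits.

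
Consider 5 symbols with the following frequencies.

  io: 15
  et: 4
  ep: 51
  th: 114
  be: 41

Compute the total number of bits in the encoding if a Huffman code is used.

415

Build the Huffman tree bottom-up:
merge et(4) and io(15): 19
merge 19 and be(41): 60
merge ep(51) and 60: 111
merge 111 and th(114): 225
Total encoded bits = sum of merged weights = 19 + 60 + 111 + 225 = 415.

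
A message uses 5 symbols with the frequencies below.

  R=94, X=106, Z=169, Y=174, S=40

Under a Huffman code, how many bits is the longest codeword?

3

Merge the two lowest-weight nodes at each step:
S(40) + R(94) → 134
X(106) + 134 → 240
Z(169) + Y(174) → 343
240 + 343 → 583
The first pair merged (S, R) ends up deepest, at depth 3.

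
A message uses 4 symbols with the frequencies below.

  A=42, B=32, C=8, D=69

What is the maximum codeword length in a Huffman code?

Merge the two lowest-weight nodes at each step:
merge C(8) and B(32): 40
merge 40 and A(42): 82
merge D(69) and 82: 151
Maximum depth reached is 3.

3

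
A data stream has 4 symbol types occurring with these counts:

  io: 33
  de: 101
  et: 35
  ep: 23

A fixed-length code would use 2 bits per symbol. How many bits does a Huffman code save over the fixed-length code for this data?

45

Fixed-length: 2 bits × 192 symbols = 384 bits.
Huffman merges:
combine ep(23), io(33) → 56
combine et(35), 56 → 91
combine 91, de(101) → 192
Huffman total = 56 + 91 + 192 = 339 bits.
Saving = 384 − 339 = 45 bits.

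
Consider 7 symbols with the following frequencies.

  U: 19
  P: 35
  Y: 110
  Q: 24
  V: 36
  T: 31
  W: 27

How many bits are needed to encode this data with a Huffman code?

Build the Huffman tree bottom-up:
U(19) + Q(24) → 43
W(27) + T(31) → 58
P(35) + V(36) → 71
43 + 58 → 101
71 + 101 → 172
Y(110) + 172 → 282
The encoded length is the sum of every internal node's weight: 43 + 58 + 71 + 101 + 172 + 282 = 727 bits.

727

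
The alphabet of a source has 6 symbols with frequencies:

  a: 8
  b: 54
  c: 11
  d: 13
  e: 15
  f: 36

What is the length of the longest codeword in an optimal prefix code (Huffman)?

4

Merge the two lowest-weight nodes at each step:
a(8) + c(11) → 19
d(13) + e(15) → 28
19 + 28 → 47
f(36) + 47 → 83
b(54) + 83 → 137
The rarest symbols sit at the bottom; the longest codeword is 4 bits.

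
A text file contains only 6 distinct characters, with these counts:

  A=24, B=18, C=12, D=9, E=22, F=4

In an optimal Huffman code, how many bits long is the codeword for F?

4

Repeatedly merge the two smallest:
merge F(4) and D(9): 13
merge C(12) and 13: 25
merge B(18) and E(22): 40
merge A(24) and 25: 49
merge 40 and 49: 89
The subtree containing F is merged 4 times, so code length = 4.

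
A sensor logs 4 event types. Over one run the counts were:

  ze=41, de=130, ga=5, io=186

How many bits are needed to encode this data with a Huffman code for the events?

584

Greedily combine the two least-frequent nodes:
merge ga(5) and ze(41): 46
merge 46 and de(130): 176
merge 176 and io(186): 362
Total encoded bits = sum of merged weights = 46 + 176 + 362 = 584.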